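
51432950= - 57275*( - 898)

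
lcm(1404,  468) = 1404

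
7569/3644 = 7569/3644 = 2.08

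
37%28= 9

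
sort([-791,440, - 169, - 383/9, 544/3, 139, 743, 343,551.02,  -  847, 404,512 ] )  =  [-847,-791, -169, - 383/9, 139, 544/3, 343,  404,  440,512,551.02, 743 ] 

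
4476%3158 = 1318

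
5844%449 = 7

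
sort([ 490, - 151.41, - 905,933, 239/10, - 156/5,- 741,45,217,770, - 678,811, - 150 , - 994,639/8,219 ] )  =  [-994, - 905, - 741, -678,  -  151.41, - 150 , - 156/5,239/10,45,639/8,217 , 219, 490,770,811 , 933]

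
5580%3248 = 2332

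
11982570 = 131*91470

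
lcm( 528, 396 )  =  1584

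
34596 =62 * 558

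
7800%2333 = 801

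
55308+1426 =56734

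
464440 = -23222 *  (  -  20 )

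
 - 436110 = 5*(-87222) 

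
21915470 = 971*22570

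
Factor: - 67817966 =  - 2^1*37^1*43^1*21313^1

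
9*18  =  162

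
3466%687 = 31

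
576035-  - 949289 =1525324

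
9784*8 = 78272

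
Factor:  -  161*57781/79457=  -23^1* 11351^( - 1 )  *57781^1 = - 1328963/11351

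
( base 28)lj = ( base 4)21133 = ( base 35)hc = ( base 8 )1137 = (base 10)607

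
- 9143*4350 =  - 39772050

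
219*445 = 97455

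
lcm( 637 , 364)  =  2548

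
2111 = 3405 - 1294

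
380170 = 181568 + 198602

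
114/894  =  19/149 = 0.13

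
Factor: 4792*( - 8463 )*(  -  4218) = 2^4*3^2*7^1*13^1 * 19^1 * 31^1*37^1*599^1 = 171059707728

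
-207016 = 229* ( - 904 ) 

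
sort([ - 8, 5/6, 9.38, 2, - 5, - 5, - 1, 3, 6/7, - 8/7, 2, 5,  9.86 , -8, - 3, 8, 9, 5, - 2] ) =[ - 8, - 8, - 5, - 5,  -  3, - 2 , - 8/7, - 1, 5/6, 6/7, 2, 2, 3, 5, 5, 8,9,9.38, 9.86] 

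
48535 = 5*9707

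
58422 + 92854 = 151276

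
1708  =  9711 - 8003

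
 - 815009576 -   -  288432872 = -526576704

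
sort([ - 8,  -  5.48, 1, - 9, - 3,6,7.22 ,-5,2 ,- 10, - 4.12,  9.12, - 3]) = [ - 10, - 9, - 8, - 5.48, - 5, - 4.12,-3, - 3  ,  1,2 , 6, 7.22, 9.12]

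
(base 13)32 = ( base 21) 1k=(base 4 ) 221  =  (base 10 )41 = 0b101001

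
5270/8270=527/827 =0.64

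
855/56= 855/56= 15.27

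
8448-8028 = 420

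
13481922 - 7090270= 6391652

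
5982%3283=2699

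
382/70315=382/70315 = 0.01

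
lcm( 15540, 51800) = 155400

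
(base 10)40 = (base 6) 104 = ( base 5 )130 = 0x28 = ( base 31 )19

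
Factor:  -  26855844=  - 2^2*3^1 * 1103^1*2029^1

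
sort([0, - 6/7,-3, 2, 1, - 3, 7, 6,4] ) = [ - 3, - 3,-6/7, 0, 1, 2, 4,6,7]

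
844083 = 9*93787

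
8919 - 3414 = 5505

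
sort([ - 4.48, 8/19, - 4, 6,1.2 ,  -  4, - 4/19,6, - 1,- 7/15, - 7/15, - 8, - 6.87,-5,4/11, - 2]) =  [-8 ,-6.87, - 5, - 4.48, - 4, - 4, - 2, - 1, -7/15, - 7/15 ,  -  4/19, 4/11,8/19, 1.2, 6,6 ] 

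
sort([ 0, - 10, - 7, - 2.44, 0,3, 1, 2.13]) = [ - 10,-7, - 2.44,0, 0,  1,2.13, 3 ]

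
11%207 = 11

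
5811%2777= 257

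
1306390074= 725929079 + 580460995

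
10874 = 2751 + 8123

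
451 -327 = 124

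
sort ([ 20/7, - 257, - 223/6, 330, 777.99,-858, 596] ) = [ - 858, - 257, - 223/6, 20/7, 330,  596, 777.99 ]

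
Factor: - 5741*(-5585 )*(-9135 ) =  - 3^2*5^2*7^1*29^1*1117^1*5741^1 =- 292899935475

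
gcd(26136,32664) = 24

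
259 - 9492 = - 9233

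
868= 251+617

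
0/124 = 0 = 0.00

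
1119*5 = 5595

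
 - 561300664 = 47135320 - 608435984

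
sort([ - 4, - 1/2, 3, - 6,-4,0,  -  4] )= [  -  6, - 4, - 4, - 4, - 1/2,0,3] 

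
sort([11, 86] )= [ 11,86]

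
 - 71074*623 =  - 44279102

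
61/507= 61/507 = 0.12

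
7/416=7/416=0.02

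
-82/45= - 2 + 8/45 = - 1.82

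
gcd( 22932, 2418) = 78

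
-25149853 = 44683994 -69833847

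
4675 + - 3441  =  1234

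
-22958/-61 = 376  +  22/61 = 376.36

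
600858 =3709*162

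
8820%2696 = 732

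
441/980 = 9/20 = 0.45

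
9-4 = 5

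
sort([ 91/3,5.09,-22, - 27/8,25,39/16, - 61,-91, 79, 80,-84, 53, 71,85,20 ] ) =[  -  91, - 84, - 61,-22,-27/8, 39/16, 5.09, 20,25, 91/3, 53,71,79 , 80 , 85 ] 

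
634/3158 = 317/1579 = 0.20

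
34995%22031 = 12964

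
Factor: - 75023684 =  - 2^2*163^1* 115067^1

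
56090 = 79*710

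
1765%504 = 253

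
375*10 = 3750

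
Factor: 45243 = 3^2*11^1*457^1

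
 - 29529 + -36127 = -65656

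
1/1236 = 1/1236= 0.00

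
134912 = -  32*(-4216 ) 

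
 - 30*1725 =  - 51750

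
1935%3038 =1935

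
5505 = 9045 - 3540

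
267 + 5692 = 5959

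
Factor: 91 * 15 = 1365 =3^1*5^1*7^1*13^1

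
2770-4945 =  - 2175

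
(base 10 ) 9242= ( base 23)haj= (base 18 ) 1a98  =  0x241A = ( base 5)243432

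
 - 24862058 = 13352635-38214693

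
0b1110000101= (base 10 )901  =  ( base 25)1B1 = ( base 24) 1DD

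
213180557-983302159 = -770121602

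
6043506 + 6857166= 12900672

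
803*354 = 284262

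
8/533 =8/533=0.02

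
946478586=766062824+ 180415762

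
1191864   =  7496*159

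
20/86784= 5/21696 = 0.00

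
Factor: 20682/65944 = 2^(-2)*3^3*383^1 * 8243^( - 1 ) = 10341/32972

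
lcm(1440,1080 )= 4320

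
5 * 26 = 130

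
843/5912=843/5912 = 0.14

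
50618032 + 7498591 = 58116623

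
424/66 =212/33= 6.42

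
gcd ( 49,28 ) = 7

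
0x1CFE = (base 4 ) 1303332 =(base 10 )7422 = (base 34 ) 6EA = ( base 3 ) 101011220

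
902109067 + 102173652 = 1004282719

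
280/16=35/2 = 17.50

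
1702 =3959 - 2257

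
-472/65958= - 236/32979  =  - 0.01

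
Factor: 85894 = 2^1*67^1*641^1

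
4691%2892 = 1799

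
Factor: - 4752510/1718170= - 3^1*7^2*19^( - 1) * 53^1*61^1*  9043^ ( - 1)=- 475251/171817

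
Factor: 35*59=2065 = 5^1*7^1*59^1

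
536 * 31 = 16616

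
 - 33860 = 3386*( - 10 ) 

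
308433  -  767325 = - 458892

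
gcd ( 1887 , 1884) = 3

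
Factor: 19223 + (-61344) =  -73^1 * 577^1 = - 42121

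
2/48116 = 1/24058 = 0.00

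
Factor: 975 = 3^1 * 5^2 * 13^1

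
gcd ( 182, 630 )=14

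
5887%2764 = 359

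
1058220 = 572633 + 485587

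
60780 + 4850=65630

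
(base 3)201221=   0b1000011010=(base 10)538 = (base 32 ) gq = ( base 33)ga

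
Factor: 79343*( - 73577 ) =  - 5837819911  =  - 7^1 *11^1 * 23^1*457^1*7213^1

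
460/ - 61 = -460/61 = -7.54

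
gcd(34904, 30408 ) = 8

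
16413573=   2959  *5547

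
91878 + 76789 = 168667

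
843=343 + 500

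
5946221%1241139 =981665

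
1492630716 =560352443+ 932278273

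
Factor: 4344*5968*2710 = 70256728320 = 2^8*3^1*5^1*181^1*271^1*373^1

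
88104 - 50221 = 37883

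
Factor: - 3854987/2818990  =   - 2^ (-1)*5^ (-1)*47^1 * 229^( - 1)*1231^ ( - 1 )*82021^1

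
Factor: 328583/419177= 457/583  =  11^ ( - 1)  *53^(-1) * 457^1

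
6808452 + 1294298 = 8102750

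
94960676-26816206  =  68144470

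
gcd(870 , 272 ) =2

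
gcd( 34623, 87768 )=9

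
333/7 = 333/7 = 47.57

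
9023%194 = 99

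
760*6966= 5294160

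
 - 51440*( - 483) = 24845520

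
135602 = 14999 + 120603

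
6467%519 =239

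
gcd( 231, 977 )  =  1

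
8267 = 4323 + 3944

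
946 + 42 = 988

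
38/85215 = 2/4485 = 0.00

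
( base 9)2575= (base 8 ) 3613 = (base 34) 1MR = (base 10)1931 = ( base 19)56c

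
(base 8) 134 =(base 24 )3k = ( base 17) 57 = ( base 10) 92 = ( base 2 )1011100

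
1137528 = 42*27084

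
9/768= 3/256 = 0.01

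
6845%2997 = 851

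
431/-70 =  - 431/70 = - 6.16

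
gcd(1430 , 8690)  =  110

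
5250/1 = 5250  =  5250.00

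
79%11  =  2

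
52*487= 25324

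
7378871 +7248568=14627439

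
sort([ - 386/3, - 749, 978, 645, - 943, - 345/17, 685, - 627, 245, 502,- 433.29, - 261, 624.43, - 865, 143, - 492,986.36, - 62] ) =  [ - 943, - 865, - 749, - 627, - 492,-433.29, - 261,-386/3, - 62,  -  345/17, 143, 245,502,624.43, 645, 685, 978, 986.36]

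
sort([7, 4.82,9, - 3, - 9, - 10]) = [ - 10,  -  9 , - 3, 4.82,  7, 9]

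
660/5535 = 44/369 = 0.12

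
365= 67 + 298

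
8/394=4/197  =  0.02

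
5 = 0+5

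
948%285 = 93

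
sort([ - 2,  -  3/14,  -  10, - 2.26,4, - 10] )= [ - 10,-10,-2.26, - 2, - 3/14, 4 ]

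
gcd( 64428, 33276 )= 708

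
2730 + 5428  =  8158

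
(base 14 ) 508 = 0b1111011100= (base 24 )1H4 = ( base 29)152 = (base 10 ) 988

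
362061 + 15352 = 377413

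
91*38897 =3539627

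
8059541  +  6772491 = 14832032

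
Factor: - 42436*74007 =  - 2^2*3^3*103^2 * 2741^1 =- 3140561052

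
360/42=60/7= 8.57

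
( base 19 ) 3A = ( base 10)67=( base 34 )1X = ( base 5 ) 232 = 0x43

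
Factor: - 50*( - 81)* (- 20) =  - 2^3*3^4*5^3 = -81000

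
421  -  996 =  - 575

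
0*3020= 0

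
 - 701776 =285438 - 987214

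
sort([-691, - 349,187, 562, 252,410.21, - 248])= [ - 691,  -  349, - 248,187 , 252, 410.21,562 ] 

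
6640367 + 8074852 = 14715219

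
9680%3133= 281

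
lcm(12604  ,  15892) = 365516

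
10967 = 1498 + 9469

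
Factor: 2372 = 2^2*593^1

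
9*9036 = 81324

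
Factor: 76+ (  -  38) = 2^1*19^1 = 38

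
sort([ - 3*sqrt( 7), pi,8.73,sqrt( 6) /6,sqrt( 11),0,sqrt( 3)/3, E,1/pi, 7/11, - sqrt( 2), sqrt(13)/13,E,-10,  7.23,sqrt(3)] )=[ - 10, - 3*sqrt(  7), - sqrt(2), 0,  sqrt(13)/13,1/pi, sqrt(6)/6,sqrt ( 3)/3,  7/11,sqrt( 3),E,E,pi,  sqrt( 11),7.23, 8.73 ] 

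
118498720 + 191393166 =309891886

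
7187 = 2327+4860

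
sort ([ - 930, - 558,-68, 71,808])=[ - 930, - 558,-68,71,  808]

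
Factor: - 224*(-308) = 2^7*7^2*11^1 = 68992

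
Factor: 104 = 2^3*13^1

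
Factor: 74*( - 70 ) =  - 5180 =- 2^2*5^1*7^1*37^1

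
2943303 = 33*89191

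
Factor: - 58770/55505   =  -18/17 = - 2^1*3^2*17^( - 1 )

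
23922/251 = 23922/251 = 95.31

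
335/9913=335/9913 =0.03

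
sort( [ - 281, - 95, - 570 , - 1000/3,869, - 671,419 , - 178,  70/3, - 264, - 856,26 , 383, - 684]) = [ - 856 ,-684, - 671, - 570,  -  1000/3, - 281, - 264, - 178,  -  95,70/3,26 , 383, 419,869]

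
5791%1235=851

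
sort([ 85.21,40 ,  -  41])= [- 41,40, 85.21 ]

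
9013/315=9013/315=28.61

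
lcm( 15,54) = 270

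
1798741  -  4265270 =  -2466529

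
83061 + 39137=122198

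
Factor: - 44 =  - 2^2*11^1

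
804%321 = 162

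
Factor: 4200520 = 2^3*5^1*19^1*5527^1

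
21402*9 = 192618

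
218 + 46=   264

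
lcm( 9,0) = 0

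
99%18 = 9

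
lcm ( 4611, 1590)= 46110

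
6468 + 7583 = 14051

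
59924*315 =18876060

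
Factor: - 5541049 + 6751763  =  1210714 = 2^1  *37^1*16361^1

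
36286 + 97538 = 133824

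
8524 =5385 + 3139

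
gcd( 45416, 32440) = 6488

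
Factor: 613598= 2^1*17^1*18047^1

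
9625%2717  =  1474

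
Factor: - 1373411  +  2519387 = 2^3*3^1*13^1*3673^1 = 1145976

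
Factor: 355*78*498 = 2^2*3^2*5^1*13^1*71^1*83^1 = 13789620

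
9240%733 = 444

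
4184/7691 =4184/7691 =0.54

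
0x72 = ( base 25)4e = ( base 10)114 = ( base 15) 79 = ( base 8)162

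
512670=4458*115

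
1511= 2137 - 626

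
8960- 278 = 8682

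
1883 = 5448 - 3565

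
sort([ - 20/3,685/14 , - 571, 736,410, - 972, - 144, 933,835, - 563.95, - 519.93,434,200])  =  [ - 972,  -  571, - 563.95, - 519.93, - 144, - 20/3,685/14,200,  410, 434,736,835, 933]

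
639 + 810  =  1449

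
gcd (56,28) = 28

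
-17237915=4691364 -21929279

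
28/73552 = 7/18388= 0.00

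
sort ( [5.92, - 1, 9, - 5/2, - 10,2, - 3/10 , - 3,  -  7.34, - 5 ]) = [ - 10, - 7.34, - 5, - 3, - 5/2 , - 1,- 3/10, 2, 5.92 , 9 ]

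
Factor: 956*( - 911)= -2^2*239^1*911^1 = - 870916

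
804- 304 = 500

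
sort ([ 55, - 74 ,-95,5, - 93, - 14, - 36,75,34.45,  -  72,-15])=[ - 95, - 93,-74,-72, - 36, - 15, - 14,5,34.45, 55, 75]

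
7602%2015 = 1557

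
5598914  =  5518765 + 80149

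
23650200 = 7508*3150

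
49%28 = 21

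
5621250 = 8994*625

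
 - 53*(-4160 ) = 220480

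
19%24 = 19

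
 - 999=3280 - 4279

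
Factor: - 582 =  -2^1*3^1*97^1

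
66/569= 66/569 = 0.12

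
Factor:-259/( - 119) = 37/17 = 17^( - 1 )*37^1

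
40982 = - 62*( - 661) 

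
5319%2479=361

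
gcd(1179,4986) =9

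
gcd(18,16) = 2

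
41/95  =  41/95 = 0.43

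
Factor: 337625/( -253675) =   -  5^1*37^1 *139^( - 1 ) = - 185/139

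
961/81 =961/81 =11.86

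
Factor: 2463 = 3^1*821^1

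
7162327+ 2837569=9999896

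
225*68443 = 15399675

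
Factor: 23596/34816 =347/512 =2^ (-9 )*347^1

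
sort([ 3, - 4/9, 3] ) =[ - 4/9, 3,3] 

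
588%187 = 27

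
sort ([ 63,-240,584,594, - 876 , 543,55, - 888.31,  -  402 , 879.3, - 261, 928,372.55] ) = [ - 888.31, - 876, - 402, - 261, - 240 , 55 , 63, 372.55 , 543,584 , 594,  879.3 , 928]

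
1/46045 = 1/46045 = 0.00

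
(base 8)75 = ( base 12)51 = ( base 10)61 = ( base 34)1R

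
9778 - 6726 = 3052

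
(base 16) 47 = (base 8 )107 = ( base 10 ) 71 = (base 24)2n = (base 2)1000111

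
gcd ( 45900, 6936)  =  204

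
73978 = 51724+22254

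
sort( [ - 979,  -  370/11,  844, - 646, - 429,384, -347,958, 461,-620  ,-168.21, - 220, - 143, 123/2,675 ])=[ - 979,-646, - 620, - 429,  -  347, - 220,-168.21, - 143, - 370/11,123/2, 384, 461,675, 844,958 ] 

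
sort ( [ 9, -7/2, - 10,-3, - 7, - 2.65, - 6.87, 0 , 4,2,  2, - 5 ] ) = [ - 10,-7,-6.87,-5, - 7/2, - 3, - 2.65,0,2  ,  2,4,9]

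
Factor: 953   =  953^1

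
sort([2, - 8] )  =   [ - 8,2 ]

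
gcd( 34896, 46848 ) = 48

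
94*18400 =1729600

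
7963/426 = 7963/426 = 18.69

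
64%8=0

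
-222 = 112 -334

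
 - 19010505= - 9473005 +-9537500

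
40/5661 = 40/5661 = 0.01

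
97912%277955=97912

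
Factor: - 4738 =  - 2^1*23^1*103^1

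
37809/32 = 1181 + 17/32 = 1181.53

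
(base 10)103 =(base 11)94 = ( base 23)4b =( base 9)124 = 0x67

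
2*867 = 1734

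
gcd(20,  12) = 4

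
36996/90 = 411 + 1/15 = 411.07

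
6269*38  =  238222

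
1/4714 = 1/4714=0.00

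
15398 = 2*7699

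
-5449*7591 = - 41363359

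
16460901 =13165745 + 3295156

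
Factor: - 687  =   - 3^1*229^1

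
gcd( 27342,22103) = 31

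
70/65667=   10/9381 = 0.00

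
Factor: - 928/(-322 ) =464/161 = 2^4*7^( - 1)*23^(  -  1)*29^1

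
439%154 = 131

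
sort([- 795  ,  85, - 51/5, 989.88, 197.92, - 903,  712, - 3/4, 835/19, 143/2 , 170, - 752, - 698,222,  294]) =[ - 903, - 795, - 752, - 698, - 51/5,  -  3/4, 835/19,143/2,85,170,197.92,222,294, 712, 989.88]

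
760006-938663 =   -  178657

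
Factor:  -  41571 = -3^2*31^1*149^1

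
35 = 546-511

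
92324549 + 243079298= 335403847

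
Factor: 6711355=5^1*7^1*337^1*569^1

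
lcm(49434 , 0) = 0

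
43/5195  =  43/5195= 0.01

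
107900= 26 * 4150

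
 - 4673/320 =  - 15 + 127/320 = - 14.60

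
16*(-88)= - 1408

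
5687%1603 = 878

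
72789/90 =24263/30 = 808.77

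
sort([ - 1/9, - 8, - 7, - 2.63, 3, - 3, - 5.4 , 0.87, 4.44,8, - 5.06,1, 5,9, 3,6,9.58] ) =[ - 8, - 7, -5.4, - 5.06, - 3,  -  2.63, - 1/9, 0.87, 1, 3, 3,  4.44, 5,6, 8, 9, 9.58]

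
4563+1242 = 5805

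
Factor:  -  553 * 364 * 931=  - 2^2*7^4*13^1*19^1*79^1 = - 187402852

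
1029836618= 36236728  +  993599890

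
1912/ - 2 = -956  +  0/1  =  - 956.00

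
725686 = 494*1469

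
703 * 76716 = 53931348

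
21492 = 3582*6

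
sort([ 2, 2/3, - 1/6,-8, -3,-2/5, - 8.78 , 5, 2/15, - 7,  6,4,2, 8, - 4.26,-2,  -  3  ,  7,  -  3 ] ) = [ - 8.78,-8,-7, - 4.26,-3 , - 3,-3, - 2,-2/5,-1/6,2/15, 2/3,2 , 2, 4,5,6, 7, 8 ] 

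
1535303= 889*1727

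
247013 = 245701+1312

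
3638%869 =162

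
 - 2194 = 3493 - 5687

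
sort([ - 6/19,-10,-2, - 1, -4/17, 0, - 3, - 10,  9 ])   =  [ -10,  -  10, - 3,-2,-1,-6/19,  -  4/17,0,9 ]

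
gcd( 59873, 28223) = 1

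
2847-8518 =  - 5671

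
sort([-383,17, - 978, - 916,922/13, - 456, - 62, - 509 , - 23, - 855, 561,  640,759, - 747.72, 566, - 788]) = [ - 978 , - 916, - 855, - 788, -747.72, - 509, - 456, - 383,-62, - 23,17,922/13,561,566,640,759 ]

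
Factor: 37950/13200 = 2^( - 3 )*23^1 = 23/8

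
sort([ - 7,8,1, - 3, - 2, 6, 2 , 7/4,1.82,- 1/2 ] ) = [  -  7, - 3,-2, - 1/2,1,7/4, 1.82,2,  6,8 ] 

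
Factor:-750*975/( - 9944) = 365625/4972 = 2^(  -  2)*3^2*5^5*11^( - 1 )*13^1*113^(-1 ) 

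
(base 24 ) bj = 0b100011011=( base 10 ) 283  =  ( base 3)101111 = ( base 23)c7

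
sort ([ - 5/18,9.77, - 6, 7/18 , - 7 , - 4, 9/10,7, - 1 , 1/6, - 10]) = [-10, - 7, - 6, - 4, - 1,  -  5/18, 1/6 , 7/18,  9/10, 7,9.77]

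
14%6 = 2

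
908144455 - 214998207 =693146248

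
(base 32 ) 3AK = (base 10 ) 3412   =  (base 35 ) 2RH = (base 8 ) 6524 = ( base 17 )bdc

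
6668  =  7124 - 456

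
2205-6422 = -4217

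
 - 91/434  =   - 1 + 49/62 =- 0.21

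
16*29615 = 473840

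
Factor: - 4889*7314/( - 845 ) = 35758146/845 = 2^1*3^1*5^( - 1 )*13^( - 2)*23^1*53^1*4889^1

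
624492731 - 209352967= 415139764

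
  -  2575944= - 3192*807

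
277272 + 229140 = 506412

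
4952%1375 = 827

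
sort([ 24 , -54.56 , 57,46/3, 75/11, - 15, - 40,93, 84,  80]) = [-54.56, - 40, - 15,75/11,  46/3,24,57, 80,  84, 93]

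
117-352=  - 235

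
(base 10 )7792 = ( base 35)6CM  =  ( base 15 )2497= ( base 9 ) 11617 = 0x1E70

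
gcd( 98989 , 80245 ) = 11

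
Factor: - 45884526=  - 2^1  *3^1*31^1*43^1*5737^1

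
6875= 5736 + 1139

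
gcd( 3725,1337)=1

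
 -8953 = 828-9781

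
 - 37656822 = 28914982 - 66571804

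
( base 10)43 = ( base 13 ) 34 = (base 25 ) 1I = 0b101011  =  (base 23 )1k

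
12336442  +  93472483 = 105808925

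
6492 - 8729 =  - 2237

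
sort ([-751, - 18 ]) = [ - 751, - 18] 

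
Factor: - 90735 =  - 3^1 * 5^1 * 23^1*263^1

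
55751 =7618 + 48133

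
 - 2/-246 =1/123 = 0.01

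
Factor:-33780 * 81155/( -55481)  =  2741415900/55481  =  2^2*3^1*5^2*109^(- 1 )*509^( - 1) * 563^1*16231^1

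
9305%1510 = 245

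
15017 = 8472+6545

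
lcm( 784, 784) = 784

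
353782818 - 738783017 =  - 385000199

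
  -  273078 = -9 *30342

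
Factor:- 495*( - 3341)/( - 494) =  - 127215/38 = - 2^( - 1) * 3^2 * 5^1 * 11^1* 19^ ( - 1)* 257^1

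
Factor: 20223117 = 3^2*73^1*30781^1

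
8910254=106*84059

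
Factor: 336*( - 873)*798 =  - 234075744 = - 2^5*3^4 * 7^2*19^1*97^1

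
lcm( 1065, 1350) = 95850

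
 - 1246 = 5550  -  6796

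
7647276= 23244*329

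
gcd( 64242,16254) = 774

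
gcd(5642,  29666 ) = 182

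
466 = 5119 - 4653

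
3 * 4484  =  13452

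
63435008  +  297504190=360939198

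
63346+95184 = 158530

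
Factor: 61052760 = 2^3 * 3^2*5^1*169591^1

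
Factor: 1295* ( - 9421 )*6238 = -2^1*5^1* 7^1 * 37^1*3119^1*9421^1 = - 76104816410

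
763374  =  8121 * 94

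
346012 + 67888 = 413900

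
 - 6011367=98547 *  ( - 61) 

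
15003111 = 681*22031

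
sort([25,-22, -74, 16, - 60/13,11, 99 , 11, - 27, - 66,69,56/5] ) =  [ - 74, - 66,  -  27,-22, - 60/13,11 , 11,  56/5, 16, 25, 69, 99 ] 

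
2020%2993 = 2020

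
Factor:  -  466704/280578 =-168/101 = - 2^3*3^1 * 7^1 * 101^(-1)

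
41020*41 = 1681820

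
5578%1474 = 1156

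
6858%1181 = 953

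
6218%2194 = 1830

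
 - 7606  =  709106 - 716712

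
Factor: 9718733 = 9718733^1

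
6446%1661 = 1463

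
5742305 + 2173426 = 7915731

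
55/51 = 1+4/51 = 1.08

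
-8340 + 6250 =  - 2090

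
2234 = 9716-7482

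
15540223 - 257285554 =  - 241745331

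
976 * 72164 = 70432064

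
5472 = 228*24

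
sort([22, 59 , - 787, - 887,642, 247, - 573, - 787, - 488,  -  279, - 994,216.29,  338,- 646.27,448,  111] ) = [ - 994, - 887,  -  787, - 787, - 646.27, - 573, - 488,  -  279, 22,59, 111,216.29,247,338,448,642 ]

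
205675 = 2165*95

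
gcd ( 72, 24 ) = 24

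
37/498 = 37/498 = 0.07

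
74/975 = 74/975 = 0.08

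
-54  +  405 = 351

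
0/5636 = 0 = 0.00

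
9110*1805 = 16443550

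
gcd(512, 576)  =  64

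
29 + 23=52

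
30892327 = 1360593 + 29531734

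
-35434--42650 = 7216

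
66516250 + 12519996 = 79036246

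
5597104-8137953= - 2540849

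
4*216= 864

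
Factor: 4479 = 3^1*1493^1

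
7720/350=772/35= 22.06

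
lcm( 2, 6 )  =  6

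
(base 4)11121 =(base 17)135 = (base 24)E9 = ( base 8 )531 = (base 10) 345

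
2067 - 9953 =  - 7886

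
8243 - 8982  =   -739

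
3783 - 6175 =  - 2392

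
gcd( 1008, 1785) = 21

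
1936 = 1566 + 370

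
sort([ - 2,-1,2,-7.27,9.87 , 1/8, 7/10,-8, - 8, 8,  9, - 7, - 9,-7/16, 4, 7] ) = [ - 9,  -  8, - 8,-7.27, - 7, - 2, - 1, - 7/16, 1/8, 7/10,  2,4, 7,8,  9,9.87]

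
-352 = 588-940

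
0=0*520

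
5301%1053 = 36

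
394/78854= 197/39427 = 0.00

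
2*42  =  84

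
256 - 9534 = - 9278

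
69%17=1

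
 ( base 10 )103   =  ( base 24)47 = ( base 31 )3A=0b1100111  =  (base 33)34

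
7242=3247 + 3995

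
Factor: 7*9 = 3^2 * 7^1 = 63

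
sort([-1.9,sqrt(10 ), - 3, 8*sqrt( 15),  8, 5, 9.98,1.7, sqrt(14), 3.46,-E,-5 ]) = [ - 5, - 3, - E, - 1.9, 1.7, sqrt(10)  ,  3.46,sqrt(14 ), 5, 8, 9.98, 8*sqrt(15 )]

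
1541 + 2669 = 4210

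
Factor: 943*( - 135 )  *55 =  - 7001775 = - 3^3 * 5^2 * 11^1 * 23^1*41^1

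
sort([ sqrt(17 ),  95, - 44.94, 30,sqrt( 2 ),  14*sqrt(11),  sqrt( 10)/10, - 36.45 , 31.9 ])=[ - 44.94,-36.45, sqrt ( 10)/10, sqrt ( 2 ),  sqrt( 17 ),30,31.9  ,  14*sqrt( 11), 95]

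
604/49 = 604/49 = 12.33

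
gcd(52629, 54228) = 3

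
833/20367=833/20367 =0.04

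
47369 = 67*707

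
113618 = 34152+79466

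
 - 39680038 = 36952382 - 76632420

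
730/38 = 365/19=19.21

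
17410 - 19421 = - 2011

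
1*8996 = 8996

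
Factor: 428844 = 2^2*3^1*13^1 * 2749^1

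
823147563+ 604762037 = 1427909600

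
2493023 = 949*2627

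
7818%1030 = 608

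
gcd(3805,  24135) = 5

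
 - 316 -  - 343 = 27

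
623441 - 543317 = 80124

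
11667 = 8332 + 3335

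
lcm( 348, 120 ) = 3480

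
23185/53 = 437 + 24/53 =437.45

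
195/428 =195/428 = 0.46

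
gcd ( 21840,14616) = 168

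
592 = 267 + 325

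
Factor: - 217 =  - 7^1*31^1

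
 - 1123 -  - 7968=6845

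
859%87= 76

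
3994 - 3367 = 627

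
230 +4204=4434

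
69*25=1725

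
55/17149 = 5/1559 =0.00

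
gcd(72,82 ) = 2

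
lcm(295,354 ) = 1770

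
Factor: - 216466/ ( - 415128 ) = 108233/207564  =  2^( - 2)*3^ ( - 1)*7^(- 2)*353^( - 1)*108233^1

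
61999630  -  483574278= - 421574648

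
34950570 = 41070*851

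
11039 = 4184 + 6855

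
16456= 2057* 8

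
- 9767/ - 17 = 9767/17 = 574.53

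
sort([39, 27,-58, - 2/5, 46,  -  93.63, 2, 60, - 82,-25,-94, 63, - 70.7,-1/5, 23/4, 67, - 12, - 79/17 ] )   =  [ - 94, - 93.63, - 82, - 70.7, - 58,  -  25, - 12,  -  79/17, - 2/5, - 1/5, 2, 23/4,  27, 39,  46,60,63, 67]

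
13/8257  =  13/8257 = 0.00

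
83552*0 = 0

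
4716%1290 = 846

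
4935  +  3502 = 8437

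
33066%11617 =9832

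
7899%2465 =504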